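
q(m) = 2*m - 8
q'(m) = 2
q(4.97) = 1.94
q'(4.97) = 2.00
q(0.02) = -7.96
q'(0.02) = 2.00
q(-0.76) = -9.52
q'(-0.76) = 2.00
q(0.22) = -7.56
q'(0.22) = 2.00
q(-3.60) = -15.20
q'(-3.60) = 2.00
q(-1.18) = -10.36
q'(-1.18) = 2.00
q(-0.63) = -9.26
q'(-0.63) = 2.00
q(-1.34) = -10.68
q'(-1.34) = 2.00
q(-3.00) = -14.00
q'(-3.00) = 2.00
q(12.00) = 16.00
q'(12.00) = 2.00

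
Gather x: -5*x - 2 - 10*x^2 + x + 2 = -10*x^2 - 4*x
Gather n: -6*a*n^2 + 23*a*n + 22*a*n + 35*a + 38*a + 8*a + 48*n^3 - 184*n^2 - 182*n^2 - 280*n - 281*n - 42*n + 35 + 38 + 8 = 81*a + 48*n^3 + n^2*(-6*a - 366) + n*(45*a - 603) + 81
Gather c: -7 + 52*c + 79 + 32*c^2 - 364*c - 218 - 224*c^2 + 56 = -192*c^2 - 312*c - 90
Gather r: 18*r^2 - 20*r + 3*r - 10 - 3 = 18*r^2 - 17*r - 13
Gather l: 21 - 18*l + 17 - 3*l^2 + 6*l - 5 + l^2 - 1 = -2*l^2 - 12*l + 32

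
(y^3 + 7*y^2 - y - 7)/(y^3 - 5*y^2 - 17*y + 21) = (y^2 + 8*y + 7)/(y^2 - 4*y - 21)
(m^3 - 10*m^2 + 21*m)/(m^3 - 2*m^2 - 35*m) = (m - 3)/(m + 5)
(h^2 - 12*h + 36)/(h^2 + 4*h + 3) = (h^2 - 12*h + 36)/(h^2 + 4*h + 3)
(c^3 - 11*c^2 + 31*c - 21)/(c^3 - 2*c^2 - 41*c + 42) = (c - 3)/(c + 6)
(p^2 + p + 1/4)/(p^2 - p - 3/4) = (2*p + 1)/(2*p - 3)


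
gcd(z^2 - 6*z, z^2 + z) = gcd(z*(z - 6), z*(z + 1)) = z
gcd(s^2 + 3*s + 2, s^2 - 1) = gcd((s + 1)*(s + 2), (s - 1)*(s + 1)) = s + 1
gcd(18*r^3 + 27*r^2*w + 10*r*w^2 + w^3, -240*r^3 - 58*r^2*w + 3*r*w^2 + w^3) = 6*r + w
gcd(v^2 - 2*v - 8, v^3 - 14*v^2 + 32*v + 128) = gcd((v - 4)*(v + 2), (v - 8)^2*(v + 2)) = v + 2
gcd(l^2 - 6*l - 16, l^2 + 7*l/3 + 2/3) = l + 2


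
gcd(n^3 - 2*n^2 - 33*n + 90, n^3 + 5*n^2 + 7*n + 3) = 1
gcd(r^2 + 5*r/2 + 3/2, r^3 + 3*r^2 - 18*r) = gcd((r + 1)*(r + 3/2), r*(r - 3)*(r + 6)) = 1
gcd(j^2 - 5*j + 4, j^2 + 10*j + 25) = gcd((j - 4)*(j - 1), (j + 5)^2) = 1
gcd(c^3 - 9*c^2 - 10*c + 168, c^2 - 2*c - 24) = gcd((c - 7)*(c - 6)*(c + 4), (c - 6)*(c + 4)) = c^2 - 2*c - 24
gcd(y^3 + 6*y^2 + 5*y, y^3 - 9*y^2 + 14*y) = y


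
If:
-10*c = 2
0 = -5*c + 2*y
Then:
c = -1/5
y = -1/2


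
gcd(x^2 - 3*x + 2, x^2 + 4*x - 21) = 1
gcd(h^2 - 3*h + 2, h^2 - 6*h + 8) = h - 2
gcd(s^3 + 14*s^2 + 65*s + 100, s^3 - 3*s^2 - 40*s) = s + 5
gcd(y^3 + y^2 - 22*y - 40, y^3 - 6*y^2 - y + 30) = y^2 - 3*y - 10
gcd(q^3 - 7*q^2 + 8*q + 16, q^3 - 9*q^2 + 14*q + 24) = q^2 - 3*q - 4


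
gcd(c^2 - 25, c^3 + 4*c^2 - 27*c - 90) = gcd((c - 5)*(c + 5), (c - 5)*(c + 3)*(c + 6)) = c - 5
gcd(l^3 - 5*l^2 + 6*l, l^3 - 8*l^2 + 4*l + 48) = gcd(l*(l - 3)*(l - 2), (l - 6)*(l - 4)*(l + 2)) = 1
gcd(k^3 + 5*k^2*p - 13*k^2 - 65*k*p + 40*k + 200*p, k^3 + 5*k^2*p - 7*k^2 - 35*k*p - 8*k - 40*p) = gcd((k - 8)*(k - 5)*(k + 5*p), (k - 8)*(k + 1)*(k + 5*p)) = k^2 + 5*k*p - 8*k - 40*p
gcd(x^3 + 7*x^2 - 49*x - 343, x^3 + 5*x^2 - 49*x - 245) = x^2 - 49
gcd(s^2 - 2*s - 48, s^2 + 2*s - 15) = 1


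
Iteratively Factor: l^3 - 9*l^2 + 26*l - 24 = (l - 2)*(l^2 - 7*l + 12) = (l - 4)*(l - 2)*(l - 3)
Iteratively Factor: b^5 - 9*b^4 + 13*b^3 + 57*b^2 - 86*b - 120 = (b + 1)*(b^4 - 10*b^3 + 23*b^2 + 34*b - 120) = (b - 4)*(b + 1)*(b^3 - 6*b^2 - b + 30) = (b - 5)*(b - 4)*(b + 1)*(b^2 - b - 6) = (b - 5)*(b - 4)*(b + 1)*(b + 2)*(b - 3)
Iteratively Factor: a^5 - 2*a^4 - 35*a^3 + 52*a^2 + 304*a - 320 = (a + 4)*(a^4 - 6*a^3 - 11*a^2 + 96*a - 80) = (a + 4)^2*(a^3 - 10*a^2 + 29*a - 20) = (a - 1)*(a + 4)^2*(a^2 - 9*a + 20) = (a - 5)*(a - 1)*(a + 4)^2*(a - 4)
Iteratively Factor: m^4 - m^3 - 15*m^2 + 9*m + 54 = (m + 3)*(m^3 - 4*m^2 - 3*m + 18) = (m - 3)*(m + 3)*(m^2 - m - 6) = (m - 3)*(m + 2)*(m + 3)*(m - 3)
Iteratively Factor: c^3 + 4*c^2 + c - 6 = (c - 1)*(c^2 + 5*c + 6) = (c - 1)*(c + 3)*(c + 2)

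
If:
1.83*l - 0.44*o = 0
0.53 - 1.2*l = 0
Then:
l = 0.44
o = 1.84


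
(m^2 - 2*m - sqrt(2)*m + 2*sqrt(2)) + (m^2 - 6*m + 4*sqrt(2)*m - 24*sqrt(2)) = 2*m^2 - 8*m + 3*sqrt(2)*m - 22*sqrt(2)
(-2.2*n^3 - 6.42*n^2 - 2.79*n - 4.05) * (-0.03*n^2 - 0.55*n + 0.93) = 0.066*n^5 + 1.4026*n^4 + 1.5687*n^3 - 4.3146*n^2 - 0.3672*n - 3.7665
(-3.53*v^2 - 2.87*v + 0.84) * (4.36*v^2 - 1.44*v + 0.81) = -15.3908*v^4 - 7.43*v^3 + 4.9359*v^2 - 3.5343*v + 0.6804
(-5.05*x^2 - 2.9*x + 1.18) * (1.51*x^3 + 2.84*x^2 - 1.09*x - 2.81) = -7.6255*x^5 - 18.721*x^4 - 0.949699999999999*x^3 + 20.7027*x^2 + 6.8628*x - 3.3158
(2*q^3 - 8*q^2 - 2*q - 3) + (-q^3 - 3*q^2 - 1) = q^3 - 11*q^2 - 2*q - 4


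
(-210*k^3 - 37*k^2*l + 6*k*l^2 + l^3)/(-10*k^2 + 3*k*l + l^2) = (42*k^2 - k*l - l^2)/(2*k - l)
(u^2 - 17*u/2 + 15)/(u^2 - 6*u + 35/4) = 2*(u - 6)/(2*u - 7)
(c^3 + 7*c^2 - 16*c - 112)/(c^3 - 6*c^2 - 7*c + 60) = (c^2 + 11*c + 28)/(c^2 - 2*c - 15)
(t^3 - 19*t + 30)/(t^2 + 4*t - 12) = (t^2 + 2*t - 15)/(t + 6)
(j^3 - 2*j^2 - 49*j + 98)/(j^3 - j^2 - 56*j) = (j^2 - 9*j + 14)/(j*(j - 8))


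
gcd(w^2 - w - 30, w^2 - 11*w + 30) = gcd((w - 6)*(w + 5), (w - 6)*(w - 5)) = w - 6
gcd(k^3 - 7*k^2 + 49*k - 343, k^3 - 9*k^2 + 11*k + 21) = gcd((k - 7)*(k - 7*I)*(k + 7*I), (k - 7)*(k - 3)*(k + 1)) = k - 7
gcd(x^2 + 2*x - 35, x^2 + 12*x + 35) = x + 7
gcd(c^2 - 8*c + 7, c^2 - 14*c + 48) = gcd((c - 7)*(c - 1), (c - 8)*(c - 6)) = 1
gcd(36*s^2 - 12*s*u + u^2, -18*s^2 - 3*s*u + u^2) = 6*s - u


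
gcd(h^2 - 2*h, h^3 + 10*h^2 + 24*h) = h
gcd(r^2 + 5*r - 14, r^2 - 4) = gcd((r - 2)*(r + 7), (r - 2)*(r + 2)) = r - 2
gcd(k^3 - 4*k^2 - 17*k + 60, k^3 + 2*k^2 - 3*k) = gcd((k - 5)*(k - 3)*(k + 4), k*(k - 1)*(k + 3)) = 1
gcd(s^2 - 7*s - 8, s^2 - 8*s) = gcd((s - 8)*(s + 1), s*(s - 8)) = s - 8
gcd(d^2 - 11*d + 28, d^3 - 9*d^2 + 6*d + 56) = d^2 - 11*d + 28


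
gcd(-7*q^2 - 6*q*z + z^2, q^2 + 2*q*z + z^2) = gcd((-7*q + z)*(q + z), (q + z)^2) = q + z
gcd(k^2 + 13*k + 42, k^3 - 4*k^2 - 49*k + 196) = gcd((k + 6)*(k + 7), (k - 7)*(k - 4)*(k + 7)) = k + 7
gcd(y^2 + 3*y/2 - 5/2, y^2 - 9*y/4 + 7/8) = 1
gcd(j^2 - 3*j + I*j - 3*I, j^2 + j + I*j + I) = j + I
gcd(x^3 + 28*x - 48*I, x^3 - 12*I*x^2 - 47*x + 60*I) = x - 4*I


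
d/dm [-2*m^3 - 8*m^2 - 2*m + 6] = -6*m^2 - 16*m - 2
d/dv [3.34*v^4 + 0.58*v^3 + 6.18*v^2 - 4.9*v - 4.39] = 13.36*v^3 + 1.74*v^2 + 12.36*v - 4.9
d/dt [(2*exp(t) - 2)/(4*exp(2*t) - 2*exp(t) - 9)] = (-8*exp(2*t) + 16*exp(t) - 22)*exp(t)/(16*exp(4*t) - 16*exp(3*t) - 68*exp(2*t) + 36*exp(t) + 81)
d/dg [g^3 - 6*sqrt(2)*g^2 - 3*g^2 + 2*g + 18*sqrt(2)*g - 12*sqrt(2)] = 3*g^2 - 12*sqrt(2)*g - 6*g + 2 + 18*sqrt(2)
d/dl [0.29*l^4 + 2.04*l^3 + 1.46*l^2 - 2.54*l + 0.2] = 1.16*l^3 + 6.12*l^2 + 2.92*l - 2.54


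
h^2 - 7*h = h*(h - 7)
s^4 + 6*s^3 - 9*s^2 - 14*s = s*(s - 2)*(s + 1)*(s + 7)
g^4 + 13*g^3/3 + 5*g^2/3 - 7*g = g*(g - 1)*(g + 7/3)*(g + 3)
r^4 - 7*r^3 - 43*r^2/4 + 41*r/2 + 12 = (r - 8)*(r - 3/2)*(r + 1/2)*(r + 2)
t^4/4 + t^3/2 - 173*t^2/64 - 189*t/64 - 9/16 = (t/4 + 1)*(t - 3)*(t + 1/4)*(t + 3/4)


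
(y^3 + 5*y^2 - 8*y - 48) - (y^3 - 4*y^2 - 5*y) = 9*y^2 - 3*y - 48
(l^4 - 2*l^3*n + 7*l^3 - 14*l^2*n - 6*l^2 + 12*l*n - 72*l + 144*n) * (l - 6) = l^5 - 2*l^4*n + l^4 - 2*l^3*n - 48*l^3 + 96*l^2*n - 36*l^2 + 72*l*n + 432*l - 864*n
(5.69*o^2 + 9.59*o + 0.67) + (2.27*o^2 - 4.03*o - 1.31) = 7.96*o^2 + 5.56*o - 0.64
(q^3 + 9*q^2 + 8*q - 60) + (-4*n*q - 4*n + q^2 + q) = -4*n*q - 4*n + q^3 + 10*q^2 + 9*q - 60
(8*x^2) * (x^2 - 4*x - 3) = 8*x^4 - 32*x^3 - 24*x^2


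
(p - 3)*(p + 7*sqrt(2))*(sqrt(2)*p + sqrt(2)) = sqrt(2)*p^3 - 2*sqrt(2)*p^2 + 14*p^2 - 28*p - 3*sqrt(2)*p - 42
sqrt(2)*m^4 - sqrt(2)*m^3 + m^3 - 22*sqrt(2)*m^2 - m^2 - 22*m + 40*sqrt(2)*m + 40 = (m - 4)*(m - 2)*(m + 5)*(sqrt(2)*m + 1)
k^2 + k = k*(k + 1)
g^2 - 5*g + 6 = (g - 3)*(g - 2)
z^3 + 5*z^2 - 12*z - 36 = (z - 3)*(z + 2)*(z + 6)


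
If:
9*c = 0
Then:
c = 0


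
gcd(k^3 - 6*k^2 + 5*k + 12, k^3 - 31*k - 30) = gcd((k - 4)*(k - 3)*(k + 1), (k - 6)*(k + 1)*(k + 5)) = k + 1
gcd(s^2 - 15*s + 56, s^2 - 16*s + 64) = s - 8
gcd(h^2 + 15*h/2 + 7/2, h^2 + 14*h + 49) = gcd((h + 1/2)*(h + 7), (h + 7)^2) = h + 7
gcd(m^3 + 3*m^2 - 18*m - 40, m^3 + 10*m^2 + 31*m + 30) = m^2 + 7*m + 10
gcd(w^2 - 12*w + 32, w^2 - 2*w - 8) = w - 4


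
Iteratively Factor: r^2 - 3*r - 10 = (r + 2)*(r - 5)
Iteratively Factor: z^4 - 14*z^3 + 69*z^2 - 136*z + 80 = (z - 4)*(z^3 - 10*z^2 + 29*z - 20) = (z - 4)^2*(z^2 - 6*z + 5) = (z - 4)^2*(z - 1)*(z - 5)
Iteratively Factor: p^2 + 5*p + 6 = (p + 2)*(p + 3)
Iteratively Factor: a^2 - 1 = (a - 1)*(a + 1)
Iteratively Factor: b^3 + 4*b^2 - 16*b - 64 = (b - 4)*(b^2 + 8*b + 16) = (b - 4)*(b + 4)*(b + 4)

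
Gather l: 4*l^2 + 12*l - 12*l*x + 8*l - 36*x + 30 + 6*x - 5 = 4*l^2 + l*(20 - 12*x) - 30*x + 25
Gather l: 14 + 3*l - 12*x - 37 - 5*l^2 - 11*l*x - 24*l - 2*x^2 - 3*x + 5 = -5*l^2 + l*(-11*x - 21) - 2*x^2 - 15*x - 18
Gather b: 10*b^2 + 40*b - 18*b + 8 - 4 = 10*b^2 + 22*b + 4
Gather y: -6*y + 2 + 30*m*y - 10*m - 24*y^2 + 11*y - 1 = -10*m - 24*y^2 + y*(30*m + 5) + 1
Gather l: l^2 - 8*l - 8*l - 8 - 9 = l^2 - 16*l - 17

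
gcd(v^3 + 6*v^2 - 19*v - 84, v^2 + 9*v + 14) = v + 7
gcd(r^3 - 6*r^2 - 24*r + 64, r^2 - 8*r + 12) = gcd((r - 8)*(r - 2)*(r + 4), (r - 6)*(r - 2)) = r - 2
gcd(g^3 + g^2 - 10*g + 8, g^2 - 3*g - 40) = 1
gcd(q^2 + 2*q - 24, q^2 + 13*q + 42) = q + 6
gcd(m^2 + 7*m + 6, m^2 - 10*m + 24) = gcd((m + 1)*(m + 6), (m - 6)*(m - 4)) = 1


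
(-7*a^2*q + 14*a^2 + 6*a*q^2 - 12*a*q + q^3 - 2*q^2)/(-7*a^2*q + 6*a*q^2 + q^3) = (q - 2)/q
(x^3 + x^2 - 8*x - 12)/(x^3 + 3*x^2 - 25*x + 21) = (x^2 + 4*x + 4)/(x^2 + 6*x - 7)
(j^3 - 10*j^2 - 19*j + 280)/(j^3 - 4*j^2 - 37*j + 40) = (j - 7)/(j - 1)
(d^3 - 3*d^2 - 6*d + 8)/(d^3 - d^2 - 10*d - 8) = (d - 1)/(d + 1)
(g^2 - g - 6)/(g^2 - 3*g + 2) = (g^2 - g - 6)/(g^2 - 3*g + 2)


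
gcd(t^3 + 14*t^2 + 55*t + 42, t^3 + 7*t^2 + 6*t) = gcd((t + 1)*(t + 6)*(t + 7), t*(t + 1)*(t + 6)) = t^2 + 7*t + 6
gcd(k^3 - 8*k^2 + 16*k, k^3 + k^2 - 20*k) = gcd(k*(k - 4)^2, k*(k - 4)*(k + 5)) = k^2 - 4*k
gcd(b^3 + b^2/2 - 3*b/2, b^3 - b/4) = b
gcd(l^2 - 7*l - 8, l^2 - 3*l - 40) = l - 8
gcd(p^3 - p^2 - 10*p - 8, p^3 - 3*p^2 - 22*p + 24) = 1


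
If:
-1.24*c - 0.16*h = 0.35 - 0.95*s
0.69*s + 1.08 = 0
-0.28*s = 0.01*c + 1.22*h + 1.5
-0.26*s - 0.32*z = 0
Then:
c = -1.37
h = -0.86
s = -1.57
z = 1.27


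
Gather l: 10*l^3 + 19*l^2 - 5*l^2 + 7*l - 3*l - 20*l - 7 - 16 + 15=10*l^3 + 14*l^2 - 16*l - 8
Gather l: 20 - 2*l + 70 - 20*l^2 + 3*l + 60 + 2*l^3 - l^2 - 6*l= 2*l^3 - 21*l^2 - 5*l + 150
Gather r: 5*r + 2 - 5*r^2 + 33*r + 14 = -5*r^2 + 38*r + 16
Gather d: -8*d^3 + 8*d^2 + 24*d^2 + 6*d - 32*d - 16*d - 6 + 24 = -8*d^3 + 32*d^2 - 42*d + 18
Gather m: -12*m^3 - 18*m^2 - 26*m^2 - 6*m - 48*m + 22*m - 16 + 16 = -12*m^3 - 44*m^2 - 32*m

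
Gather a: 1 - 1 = 0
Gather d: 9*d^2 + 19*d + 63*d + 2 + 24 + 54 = 9*d^2 + 82*d + 80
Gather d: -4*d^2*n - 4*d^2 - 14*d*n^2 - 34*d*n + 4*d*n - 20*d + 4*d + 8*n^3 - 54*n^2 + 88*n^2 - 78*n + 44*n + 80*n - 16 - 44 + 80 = d^2*(-4*n - 4) + d*(-14*n^2 - 30*n - 16) + 8*n^3 + 34*n^2 + 46*n + 20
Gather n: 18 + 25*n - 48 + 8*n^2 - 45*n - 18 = 8*n^2 - 20*n - 48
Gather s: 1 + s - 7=s - 6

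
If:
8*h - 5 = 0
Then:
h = 5/8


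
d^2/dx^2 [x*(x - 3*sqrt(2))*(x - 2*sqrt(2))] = 6*x - 10*sqrt(2)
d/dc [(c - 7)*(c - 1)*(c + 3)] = 3*c^2 - 10*c - 17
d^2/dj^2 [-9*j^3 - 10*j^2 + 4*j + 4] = -54*j - 20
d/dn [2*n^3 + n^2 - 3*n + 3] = 6*n^2 + 2*n - 3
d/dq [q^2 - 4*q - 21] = 2*q - 4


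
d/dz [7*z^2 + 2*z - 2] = 14*z + 2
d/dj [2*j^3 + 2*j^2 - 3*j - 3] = 6*j^2 + 4*j - 3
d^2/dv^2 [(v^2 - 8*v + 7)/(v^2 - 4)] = 2*(-8*v^3 + 33*v^2 - 96*v + 44)/(v^6 - 12*v^4 + 48*v^2 - 64)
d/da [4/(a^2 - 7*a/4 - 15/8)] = 64*(7 - 8*a)/(-8*a^2 + 14*a + 15)^2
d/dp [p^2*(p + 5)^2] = 2*p*(p + 5)*(2*p + 5)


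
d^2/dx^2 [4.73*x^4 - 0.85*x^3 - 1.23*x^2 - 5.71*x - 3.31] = 56.76*x^2 - 5.1*x - 2.46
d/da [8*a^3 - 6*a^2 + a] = 24*a^2 - 12*a + 1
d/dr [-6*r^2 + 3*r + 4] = 3 - 12*r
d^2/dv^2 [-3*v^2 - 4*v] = -6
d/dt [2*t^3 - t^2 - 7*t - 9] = 6*t^2 - 2*t - 7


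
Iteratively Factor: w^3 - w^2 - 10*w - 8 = (w + 2)*(w^2 - 3*w - 4) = (w - 4)*(w + 2)*(w + 1)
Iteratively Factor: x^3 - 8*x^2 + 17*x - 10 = (x - 2)*(x^2 - 6*x + 5) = (x - 5)*(x - 2)*(x - 1)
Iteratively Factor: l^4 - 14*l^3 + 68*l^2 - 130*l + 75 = (l - 3)*(l^3 - 11*l^2 + 35*l - 25) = (l - 5)*(l - 3)*(l^2 - 6*l + 5) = (l - 5)*(l - 3)*(l - 1)*(l - 5)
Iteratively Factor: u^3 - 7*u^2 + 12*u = (u)*(u^2 - 7*u + 12) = u*(u - 3)*(u - 4)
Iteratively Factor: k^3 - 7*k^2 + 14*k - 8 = (k - 2)*(k^2 - 5*k + 4) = (k - 4)*(k - 2)*(k - 1)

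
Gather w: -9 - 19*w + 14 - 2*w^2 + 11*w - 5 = -2*w^2 - 8*w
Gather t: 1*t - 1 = t - 1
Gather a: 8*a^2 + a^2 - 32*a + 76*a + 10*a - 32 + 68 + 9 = 9*a^2 + 54*a + 45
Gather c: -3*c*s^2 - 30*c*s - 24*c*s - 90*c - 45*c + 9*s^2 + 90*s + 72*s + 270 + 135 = c*(-3*s^2 - 54*s - 135) + 9*s^2 + 162*s + 405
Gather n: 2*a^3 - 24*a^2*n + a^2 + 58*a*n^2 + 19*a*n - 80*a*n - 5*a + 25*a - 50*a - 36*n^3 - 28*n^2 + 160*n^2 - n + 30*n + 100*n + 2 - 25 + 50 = 2*a^3 + a^2 - 30*a - 36*n^3 + n^2*(58*a + 132) + n*(-24*a^2 - 61*a + 129) + 27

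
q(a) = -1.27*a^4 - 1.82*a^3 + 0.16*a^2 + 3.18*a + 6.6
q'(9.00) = -4139.52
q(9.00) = -9611.07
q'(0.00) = 3.18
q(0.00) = 6.60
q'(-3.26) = 120.11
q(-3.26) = -82.45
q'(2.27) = -83.65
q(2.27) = -40.37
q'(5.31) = -909.66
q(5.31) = -1254.17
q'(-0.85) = 2.08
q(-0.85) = 4.47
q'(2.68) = -132.96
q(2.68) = -84.28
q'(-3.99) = 237.67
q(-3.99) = -209.81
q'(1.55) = -28.36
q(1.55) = -2.19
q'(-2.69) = 61.69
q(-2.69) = -31.87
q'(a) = -5.08*a^3 - 5.46*a^2 + 0.32*a + 3.18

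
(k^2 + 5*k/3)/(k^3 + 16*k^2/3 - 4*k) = (3*k + 5)/(3*k^2 + 16*k - 12)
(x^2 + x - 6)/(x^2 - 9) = (x - 2)/(x - 3)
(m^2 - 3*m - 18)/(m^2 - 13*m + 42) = (m + 3)/(m - 7)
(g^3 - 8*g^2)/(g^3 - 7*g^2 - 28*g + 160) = g^2/(g^2 + g - 20)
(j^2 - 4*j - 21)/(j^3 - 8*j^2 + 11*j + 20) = (j^2 - 4*j - 21)/(j^3 - 8*j^2 + 11*j + 20)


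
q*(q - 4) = q^2 - 4*q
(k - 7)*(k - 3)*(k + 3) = k^3 - 7*k^2 - 9*k + 63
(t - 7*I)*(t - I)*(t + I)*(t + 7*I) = t^4 + 50*t^2 + 49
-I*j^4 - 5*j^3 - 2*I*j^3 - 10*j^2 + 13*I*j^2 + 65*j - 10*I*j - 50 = (j - 2)*(j + 5)*(j - 5*I)*(-I*j + I)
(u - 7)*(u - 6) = u^2 - 13*u + 42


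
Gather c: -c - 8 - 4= -c - 12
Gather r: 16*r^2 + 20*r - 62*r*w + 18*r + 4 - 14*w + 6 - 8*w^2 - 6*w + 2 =16*r^2 + r*(38 - 62*w) - 8*w^2 - 20*w + 12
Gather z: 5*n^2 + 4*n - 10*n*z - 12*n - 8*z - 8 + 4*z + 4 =5*n^2 - 8*n + z*(-10*n - 4) - 4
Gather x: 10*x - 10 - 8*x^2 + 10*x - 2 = -8*x^2 + 20*x - 12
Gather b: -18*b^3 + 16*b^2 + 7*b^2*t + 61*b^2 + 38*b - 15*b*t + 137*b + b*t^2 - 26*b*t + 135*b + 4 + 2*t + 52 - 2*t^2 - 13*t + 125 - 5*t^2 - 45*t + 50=-18*b^3 + b^2*(7*t + 77) + b*(t^2 - 41*t + 310) - 7*t^2 - 56*t + 231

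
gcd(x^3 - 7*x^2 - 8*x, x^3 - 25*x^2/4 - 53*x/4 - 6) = x^2 - 7*x - 8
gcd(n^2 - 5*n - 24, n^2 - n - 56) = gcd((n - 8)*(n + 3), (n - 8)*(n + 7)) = n - 8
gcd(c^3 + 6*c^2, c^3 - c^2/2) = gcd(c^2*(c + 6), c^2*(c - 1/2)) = c^2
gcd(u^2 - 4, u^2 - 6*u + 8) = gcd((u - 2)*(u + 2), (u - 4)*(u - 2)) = u - 2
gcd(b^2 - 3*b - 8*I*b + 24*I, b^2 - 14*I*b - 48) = b - 8*I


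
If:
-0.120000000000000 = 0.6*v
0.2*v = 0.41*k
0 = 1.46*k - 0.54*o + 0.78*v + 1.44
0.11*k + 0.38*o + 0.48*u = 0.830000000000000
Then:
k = -0.10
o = 2.11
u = 0.08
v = -0.20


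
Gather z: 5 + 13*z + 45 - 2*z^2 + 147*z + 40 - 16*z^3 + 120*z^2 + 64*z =-16*z^3 + 118*z^2 + 224*z + 90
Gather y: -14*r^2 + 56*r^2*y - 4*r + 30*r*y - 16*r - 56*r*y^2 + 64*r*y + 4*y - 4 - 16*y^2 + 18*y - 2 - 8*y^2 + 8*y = -14*r^2 - 20*r + y^2*(-56*r - 24) + y*(56*r^2 + 94*r + 30) - 6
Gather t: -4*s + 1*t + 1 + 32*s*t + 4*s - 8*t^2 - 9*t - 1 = -8*t^2 + t*(32*s - 8)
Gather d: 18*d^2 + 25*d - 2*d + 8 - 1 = 18*d^2 + 23*d + 7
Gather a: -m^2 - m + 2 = -m^2 - m + 2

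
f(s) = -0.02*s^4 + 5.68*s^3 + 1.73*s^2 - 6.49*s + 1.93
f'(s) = -0.08*s^3 + 17.04*s^2 + 3.46*s - 6.49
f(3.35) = 210.63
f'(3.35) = 193.32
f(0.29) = 0.33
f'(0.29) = -4.06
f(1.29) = 8.57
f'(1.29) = 26.16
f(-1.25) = 1.60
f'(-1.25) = 15.97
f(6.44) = 1514.55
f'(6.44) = 701.14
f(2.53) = 87.75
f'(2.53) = 110.04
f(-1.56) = -5.42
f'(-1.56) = 29.88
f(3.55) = 251.63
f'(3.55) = 216.96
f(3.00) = 149.77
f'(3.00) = 155.09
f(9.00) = 4093.15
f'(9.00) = 1346.57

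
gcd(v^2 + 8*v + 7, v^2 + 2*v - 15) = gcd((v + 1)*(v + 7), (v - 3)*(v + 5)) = 1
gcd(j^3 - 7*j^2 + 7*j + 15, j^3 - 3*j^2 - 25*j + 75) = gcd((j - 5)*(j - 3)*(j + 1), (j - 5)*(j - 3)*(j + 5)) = j^2 - 8*j + 15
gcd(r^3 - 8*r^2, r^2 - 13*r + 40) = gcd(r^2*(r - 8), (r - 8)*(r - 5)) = r - 8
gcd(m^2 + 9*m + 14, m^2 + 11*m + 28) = m + 7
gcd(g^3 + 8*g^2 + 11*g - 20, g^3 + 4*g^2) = g + 4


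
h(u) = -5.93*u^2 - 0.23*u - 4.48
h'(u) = -11.86*u - 0.23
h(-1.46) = -16.78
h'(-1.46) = 17.09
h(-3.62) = -81.36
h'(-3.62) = 42.70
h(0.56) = -6.47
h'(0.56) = -6.87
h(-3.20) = -64.47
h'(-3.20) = 37.72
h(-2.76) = -49.02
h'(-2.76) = 32.50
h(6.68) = -270.63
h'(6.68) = -79.45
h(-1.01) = -10.30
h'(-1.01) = 11.75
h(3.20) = -65.94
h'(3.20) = -38.18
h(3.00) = -58.54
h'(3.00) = -35.81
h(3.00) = -58.54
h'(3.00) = -35.81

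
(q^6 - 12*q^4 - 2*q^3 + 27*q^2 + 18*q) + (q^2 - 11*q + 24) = q^6 - 12*q^4 - 2*q^3 + 28*q^2 + 7*q + 24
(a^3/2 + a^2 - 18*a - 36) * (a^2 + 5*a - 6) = a^5/2 + 7*a^4/2 - 16*a^3 - 132*a^2 - 72*a + 216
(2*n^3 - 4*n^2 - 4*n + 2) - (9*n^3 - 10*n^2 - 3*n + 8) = -7*n^3 + 6*n^2 - n - 6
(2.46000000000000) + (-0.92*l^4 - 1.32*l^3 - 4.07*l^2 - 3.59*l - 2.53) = -0.92*l^4 - 1.32*l^3 - 4.07*l^2 - 3.59*l - 0.0699999999999998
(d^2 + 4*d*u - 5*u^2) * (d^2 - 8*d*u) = d^4 - 4*d^3*u - 37*d^2*u^2 + 40*d*u^3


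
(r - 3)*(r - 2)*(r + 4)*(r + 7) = r^4 + 6*r^3 - 21*r^2 - 74*r + 168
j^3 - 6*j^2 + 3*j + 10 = (j - 5)*(j - 2)*(j + 1)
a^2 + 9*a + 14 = (a + 2)*(a + 7)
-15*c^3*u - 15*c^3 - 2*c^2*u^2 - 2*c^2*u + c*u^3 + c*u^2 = (-5*c + u)*(3*c + u)*(c*u + c)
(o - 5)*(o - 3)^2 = o^3 - 11*o^2 + 39*o - 45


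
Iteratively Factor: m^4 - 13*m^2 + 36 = (m + 2)*(m^3 - 2*m^2 - 9*m + 18) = (m - 3)*(m + 2)*(m^2 + m - 6) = (m - 3)*(m - 2)*(m + 2)*(m + 3)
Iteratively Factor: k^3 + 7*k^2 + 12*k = (k + 3)*(k^2 + 4*k) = k*(k + 3)*(k + 4)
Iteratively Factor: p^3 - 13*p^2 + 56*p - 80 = (p - 4)*(p^2 - 9*p + 20) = (p - 4)^2*(p - 5)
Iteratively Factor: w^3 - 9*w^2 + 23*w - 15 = (w - 1)*(w^2 - 8*w + 15) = (w - 3)*(w - 1)*(w - 5)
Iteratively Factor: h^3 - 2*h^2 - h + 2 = (h + 1)*(h^2 - 3*h + 2) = (h - 1)*(h + 1)*(h - 2)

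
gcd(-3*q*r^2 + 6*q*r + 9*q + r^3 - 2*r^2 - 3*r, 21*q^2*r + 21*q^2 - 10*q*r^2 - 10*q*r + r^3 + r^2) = 3*q*r + 3*q - r^2 - r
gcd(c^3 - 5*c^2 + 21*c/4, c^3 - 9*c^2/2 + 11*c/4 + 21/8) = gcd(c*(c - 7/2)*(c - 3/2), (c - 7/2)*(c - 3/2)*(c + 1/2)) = c^2 - 5*c + 21/4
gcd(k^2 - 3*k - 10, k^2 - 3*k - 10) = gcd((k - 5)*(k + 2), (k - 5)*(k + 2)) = k^2 - 3*k - 10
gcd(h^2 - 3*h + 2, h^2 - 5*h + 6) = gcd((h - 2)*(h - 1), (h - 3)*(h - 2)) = h - 2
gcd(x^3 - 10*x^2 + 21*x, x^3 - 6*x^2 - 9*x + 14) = x - 7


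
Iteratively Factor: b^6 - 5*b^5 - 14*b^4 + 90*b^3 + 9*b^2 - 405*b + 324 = (b - 3)*(b^5 - 2*b^4 - 20*b^3 + 30*b^2 + 99*b - 108) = (b - 4)*(b - 3)*(b^4 + 2*b^3 - 12*b^2 - 18*b + 27) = (b - 4)*(b - 3)*(b - 1)*(b^3 + 3*b^2 - 9*b - 27) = (b - 4)*(b - 3)*(b - 1)*(b + 3)*(b^2 - 9) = (b - 4)*(b - 3)*(b - 1)*(b + 3)^2*(b - 3)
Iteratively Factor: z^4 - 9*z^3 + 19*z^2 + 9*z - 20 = (z - 4)*(z^3 - 5*z^2 - z + 5) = (z - 5)*(z - 4)*(z^2 - 1) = (z - 5)*(z - 4)*(z + 1)*(z - 1)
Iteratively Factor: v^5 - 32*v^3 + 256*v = (v)*(v^4 - 32*v^2 + 256) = v*(v - 4)*(v^3 + 4*v^2 - 16*v - 64) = v*(v - 4)*(v + 4)*(v^2 - 16) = v*(v - 4)^2*(v + 4)*(v + 4)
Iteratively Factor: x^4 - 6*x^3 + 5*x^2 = (x - 5)*(x^3 - x^2) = x*(x - 5)*(x^2 - x) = x*(x - 5)*(x - 1)*(x)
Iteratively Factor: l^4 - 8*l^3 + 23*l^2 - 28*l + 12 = (l - 1)*(l^3 - 7*l^2 + 16*l - 12) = (l - 3)*(l - 1)*(l^2 - 4*l + 4) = (l - 3)*(l - 2)*(l - 1)*(l - 2)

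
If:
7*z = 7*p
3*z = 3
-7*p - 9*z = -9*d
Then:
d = 16/9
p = 1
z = 1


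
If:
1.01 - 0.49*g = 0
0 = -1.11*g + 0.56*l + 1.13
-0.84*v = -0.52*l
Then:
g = 2.06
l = 2.07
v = 1.28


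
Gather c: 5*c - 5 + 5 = 5*c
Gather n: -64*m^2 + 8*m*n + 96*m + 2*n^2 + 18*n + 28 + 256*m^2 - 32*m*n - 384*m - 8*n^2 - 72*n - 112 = 192*m^2 - 288*m - 6*n^2 + n*(-24*m - 54) - 84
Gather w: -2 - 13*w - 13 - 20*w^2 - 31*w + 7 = -20*w^2 - 44*w - 8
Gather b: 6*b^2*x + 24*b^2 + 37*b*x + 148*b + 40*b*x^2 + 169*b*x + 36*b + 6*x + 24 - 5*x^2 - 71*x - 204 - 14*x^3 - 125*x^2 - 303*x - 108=b^2*(6*x + 24) + b*(40*x^2 + 206*x + 184) - 14*x^3 - 130*x^2 - 368*x - 288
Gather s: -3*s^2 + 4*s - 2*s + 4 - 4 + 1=-3*s^2 + 2*s + 1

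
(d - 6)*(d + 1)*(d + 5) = d^3 - 31*d - 30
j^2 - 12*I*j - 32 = (j - 8*I)*(j - 4*I)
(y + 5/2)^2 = y^2 + 5*y + 25/4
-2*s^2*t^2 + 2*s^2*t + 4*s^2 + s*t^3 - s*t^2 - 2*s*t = (-2*s + t)*(t - 2)*(s*t + s)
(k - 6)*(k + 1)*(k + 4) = k^3 - k^2 - 26*k - 24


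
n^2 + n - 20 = (n - 4)*(n + 5)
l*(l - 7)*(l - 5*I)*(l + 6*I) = l^4 - 7*l^3 + I*l^3 + 30*l^2 - 7*I*l^2 - 210*l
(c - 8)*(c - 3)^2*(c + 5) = c^4 - 9*c^3 - 13*c^2 + 213*c - 360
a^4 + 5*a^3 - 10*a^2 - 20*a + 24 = (a - 2)*(a - 1)*(a + 2)*(a + 6)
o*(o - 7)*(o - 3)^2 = o^4 - 13*o^3 + 51*o^2 - 63*o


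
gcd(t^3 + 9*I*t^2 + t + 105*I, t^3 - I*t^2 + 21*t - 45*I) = t^2 + 2*I*t + 15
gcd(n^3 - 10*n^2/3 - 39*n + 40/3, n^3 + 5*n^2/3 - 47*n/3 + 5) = n^2 + 14*n/3 - 5/3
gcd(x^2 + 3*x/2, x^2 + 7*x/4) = x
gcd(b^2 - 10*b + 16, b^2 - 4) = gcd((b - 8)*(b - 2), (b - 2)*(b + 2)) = b - 2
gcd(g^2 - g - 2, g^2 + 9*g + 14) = 1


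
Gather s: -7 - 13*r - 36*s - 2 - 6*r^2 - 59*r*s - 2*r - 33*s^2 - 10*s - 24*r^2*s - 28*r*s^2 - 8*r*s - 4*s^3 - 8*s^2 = -6*r^2 - 15*r - 4*s^3 + s^2*(-28*r - 41) + s*(-24*r^2 - 67*r - 46) - 9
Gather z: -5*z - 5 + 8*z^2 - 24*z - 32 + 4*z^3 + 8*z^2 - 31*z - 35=4*z^3 + 16*z^2 - 60*z - 72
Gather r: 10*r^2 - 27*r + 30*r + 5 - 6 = 10*r^2 + 3*r - 1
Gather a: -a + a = 0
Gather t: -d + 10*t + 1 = -d + 10*t + 1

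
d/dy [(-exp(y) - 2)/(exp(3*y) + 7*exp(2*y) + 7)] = ((exp(y) + 2)*(3*exp(y) + 14)*exp(y) - exp(3*y) - 7*exp(2*y) - 7)*exp(y)/(exp(3*y) + 7*exp(2*y) + 7)^2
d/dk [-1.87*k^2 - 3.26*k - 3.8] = -3.74*k - 3.26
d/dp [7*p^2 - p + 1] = 14*p - 1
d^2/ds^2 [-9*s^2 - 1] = -18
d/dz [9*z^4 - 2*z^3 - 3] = z^2*(36*z - 6)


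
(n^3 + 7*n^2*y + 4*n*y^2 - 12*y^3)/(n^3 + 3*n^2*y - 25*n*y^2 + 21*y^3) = (-n^2 - 8*n*y - 12*y^2)/(-n^2 - 4*n*y + 21*y^2)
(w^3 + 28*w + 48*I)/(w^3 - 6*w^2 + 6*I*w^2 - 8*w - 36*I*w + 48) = (w - 6*I)/(w - 6)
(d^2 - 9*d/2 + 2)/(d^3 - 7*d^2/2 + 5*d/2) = (2*d^2 - 9*d + 4)/(d*(2*d^2 - 7*d + 5))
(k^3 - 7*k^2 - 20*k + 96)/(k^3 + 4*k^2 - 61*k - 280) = (k^2 + k - 12)/(k^2 + 12*k + 35)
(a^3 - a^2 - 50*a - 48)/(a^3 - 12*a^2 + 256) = (a^2 + 7*a + 6)/(a^2 - 4*a - 32)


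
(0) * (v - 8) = 0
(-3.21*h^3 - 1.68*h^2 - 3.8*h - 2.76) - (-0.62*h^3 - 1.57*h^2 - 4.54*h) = -2.59*h^3 - 0.11*h^2 + 0.74*h - 2.76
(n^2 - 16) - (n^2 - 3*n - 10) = 3*n - 6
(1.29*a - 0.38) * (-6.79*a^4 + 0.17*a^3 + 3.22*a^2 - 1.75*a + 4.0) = -8.7591*a^5 + 2.7995*a^4 + 4.0892*a^3 - 3.4811*a^2 + 5.825*a - 1.52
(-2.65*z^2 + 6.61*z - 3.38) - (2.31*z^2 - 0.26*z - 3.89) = -4.96*z^2 + 6.87*z + 0.51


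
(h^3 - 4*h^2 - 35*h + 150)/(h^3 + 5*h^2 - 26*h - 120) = (h - 5)/(h + 4)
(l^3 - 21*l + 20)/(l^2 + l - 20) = l - 1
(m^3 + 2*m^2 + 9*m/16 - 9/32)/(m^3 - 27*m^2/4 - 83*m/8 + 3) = (m + 3/4)/(m - 8)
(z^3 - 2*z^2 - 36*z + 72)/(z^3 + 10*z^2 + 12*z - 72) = (z - 6)/(z + 6)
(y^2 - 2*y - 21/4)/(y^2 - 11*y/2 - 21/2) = (y - 7/2)/(y - 7)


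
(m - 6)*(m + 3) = m^2 - 3*m - 18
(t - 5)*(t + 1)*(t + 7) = t^3 + 3*t^2 - 33*t - 35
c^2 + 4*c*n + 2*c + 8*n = (c + 2)*(c + 4*n)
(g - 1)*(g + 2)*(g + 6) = g^3 + 7*g^2 + 4*g - 12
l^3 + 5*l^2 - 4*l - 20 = (l - 2)*(l + 2)*(l + 5)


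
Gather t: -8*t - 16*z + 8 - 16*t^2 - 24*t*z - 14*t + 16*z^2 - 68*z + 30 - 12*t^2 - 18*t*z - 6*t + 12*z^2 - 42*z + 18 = -28*t^2 + t*(-42*z - 28) + 28*z^2 - 126*z + 56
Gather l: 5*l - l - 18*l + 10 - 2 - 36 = -14*l - 28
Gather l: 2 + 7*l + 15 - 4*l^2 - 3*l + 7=-4*l^2 + 4*l + 24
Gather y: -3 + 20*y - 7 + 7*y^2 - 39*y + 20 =7*y^2 - 19*y + 10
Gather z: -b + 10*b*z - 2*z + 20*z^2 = -b + 20*z^2 + z*(10*b - 2)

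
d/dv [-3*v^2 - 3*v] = -6*v - 3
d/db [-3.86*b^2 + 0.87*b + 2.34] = 0.87 - 7.72*b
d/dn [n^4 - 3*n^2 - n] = 4*n^3 - 6*n - 1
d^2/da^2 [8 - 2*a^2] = -4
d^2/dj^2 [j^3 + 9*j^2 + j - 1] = 6*j + 18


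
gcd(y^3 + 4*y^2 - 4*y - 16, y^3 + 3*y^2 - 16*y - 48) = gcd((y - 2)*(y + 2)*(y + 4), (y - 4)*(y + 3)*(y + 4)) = y + 4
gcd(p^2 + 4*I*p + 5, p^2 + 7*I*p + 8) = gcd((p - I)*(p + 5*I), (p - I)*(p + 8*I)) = p - I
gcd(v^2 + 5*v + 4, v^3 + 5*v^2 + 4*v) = v^2 + 5*v + 4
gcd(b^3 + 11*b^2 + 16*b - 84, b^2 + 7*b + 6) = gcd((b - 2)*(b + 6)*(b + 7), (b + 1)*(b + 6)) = b + 6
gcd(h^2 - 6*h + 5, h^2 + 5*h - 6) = h - 1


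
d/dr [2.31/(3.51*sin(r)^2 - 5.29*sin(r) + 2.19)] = (12.2199 - 16.2162*sin(r))*cos(r)/(3.51*sin(r)^2 - 5.29*sin(r) + 2.19)^2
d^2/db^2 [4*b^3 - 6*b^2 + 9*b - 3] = 24*b - 12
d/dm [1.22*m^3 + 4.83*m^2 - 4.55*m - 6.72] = 3.66*m^2 + 9.66*m - 4.55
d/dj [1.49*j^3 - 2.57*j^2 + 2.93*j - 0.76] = 4.47*j^2 - 5.14*j + 2.93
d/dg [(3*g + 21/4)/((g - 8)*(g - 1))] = 3*(-4*g^2 - 14*g + 95)/(4*(g^4 - 18*g^3 + 97*g^2 - 144*g + 64))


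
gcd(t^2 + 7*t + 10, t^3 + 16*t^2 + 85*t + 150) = t + 5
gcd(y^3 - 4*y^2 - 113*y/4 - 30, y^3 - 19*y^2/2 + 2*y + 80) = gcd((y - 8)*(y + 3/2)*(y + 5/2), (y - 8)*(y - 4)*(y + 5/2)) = y^2 - 11*y/2 - 20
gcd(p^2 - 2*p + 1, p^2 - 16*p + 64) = 1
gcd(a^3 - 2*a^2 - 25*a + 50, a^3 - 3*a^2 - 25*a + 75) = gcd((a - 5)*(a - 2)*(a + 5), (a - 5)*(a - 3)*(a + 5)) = a^2 - 25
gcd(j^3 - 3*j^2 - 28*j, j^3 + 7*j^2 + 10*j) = j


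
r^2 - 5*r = r*(r - 5)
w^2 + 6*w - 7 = (w - 1)*(w + 7)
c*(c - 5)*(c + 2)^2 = c^4 - c^3 - 16*c^2 - 20*c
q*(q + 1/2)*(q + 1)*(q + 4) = q^4 + 11*q^3/2 + 13*q^2/2 + 2*q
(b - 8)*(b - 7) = b^2 - 15*b + 56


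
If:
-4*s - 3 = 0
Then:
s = -3/4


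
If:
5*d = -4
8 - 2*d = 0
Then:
No Solution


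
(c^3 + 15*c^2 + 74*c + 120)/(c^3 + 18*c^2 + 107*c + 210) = (c + 4)/(c + 7)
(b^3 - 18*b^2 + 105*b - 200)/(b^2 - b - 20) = (b^2 - 13*b + 40)/(b + 4)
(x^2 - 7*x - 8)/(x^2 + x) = (x - 8)/x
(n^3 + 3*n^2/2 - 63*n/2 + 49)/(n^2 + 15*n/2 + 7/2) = (2*n^2 - 11*n + 14)/(2*n + 1)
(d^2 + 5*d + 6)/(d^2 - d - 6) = (d + 3)/(d - 3)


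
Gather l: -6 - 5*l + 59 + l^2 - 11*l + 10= l^2 - 16*l + 63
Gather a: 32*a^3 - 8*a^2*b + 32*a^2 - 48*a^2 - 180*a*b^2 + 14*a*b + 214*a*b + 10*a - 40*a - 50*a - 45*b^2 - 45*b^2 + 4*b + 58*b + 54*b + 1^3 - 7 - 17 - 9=32*a^3 + a^2*(-8*b - 16) + a*(-180*b^2 + 228*b - 80) - 90*b^2 + 116*b - 32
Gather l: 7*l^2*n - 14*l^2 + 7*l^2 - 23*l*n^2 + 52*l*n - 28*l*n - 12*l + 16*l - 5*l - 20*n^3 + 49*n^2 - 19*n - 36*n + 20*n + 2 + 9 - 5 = l^2*(7*n - 7) + l*(-23*n^2 + 24*n - 1) - 20*n^3 + 49*n^2 - 35*n + 6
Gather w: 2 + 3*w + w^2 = w^2 + 3*w + 2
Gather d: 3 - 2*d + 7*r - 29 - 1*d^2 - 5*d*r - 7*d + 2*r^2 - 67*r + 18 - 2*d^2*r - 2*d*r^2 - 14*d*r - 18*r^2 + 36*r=d^2*(-2*r - 1) + d*(-2*r^2 - 19*r - 9) - 16*r^2 - 24*r - 8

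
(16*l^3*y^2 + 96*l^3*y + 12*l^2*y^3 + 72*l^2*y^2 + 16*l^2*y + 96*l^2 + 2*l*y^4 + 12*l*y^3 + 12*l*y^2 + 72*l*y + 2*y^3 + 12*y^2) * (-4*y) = -64*l^3*y^3 - 384*l^3*y^2 - 48*l^2*y^4 - 288*l^2*y^3 - 64*l^2*y^2 - 384*l^2*y - 8*l*y^5 - 48*l*y^4 - 48*l*y^3 - 288*l*y^2 - 8*y^4 - 48*y^3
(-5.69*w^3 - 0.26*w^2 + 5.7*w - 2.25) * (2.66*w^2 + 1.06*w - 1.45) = -15.1354*w^5 - 6.723*w^4 + 23.1369*w^3 + 0.434*w^2 - 10.65*w + 3.2625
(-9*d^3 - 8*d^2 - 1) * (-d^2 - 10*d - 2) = 9*d^5 + 98*d^4 + 98*d^3 + 17*d^2 + 10*d + 2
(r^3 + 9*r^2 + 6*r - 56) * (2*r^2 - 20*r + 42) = 2*r^5 - 2*r^4 - 126*r^3 + 146*r^2 + 1372*r - 2352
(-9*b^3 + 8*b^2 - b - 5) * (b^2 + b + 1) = -9*b^5 - b^4 - 2*b^3 + 2*b^2 - 6*b - 5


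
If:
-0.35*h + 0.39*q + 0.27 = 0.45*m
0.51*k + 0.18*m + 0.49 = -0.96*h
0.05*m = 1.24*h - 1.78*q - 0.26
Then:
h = 1.4257167680278*q + 0.226759339704605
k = -2.59821127408392*q - 1.53714246776034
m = 0.423631624674196 - 0.242224152910513*q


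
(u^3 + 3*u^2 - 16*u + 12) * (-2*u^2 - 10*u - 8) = -2*u^5 - 16*u^4 - 6*u^3 + 112*u^2 + 8*u - 96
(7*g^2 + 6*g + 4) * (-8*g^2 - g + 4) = -56*g^4 - 55*g^3 - 10*g^2 + 20*g + 16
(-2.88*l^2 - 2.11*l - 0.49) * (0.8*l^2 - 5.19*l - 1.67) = -2.304*l^4 + 13.2592*l^3 + 15.3685*l^2 + 6.0668*l + 0.8183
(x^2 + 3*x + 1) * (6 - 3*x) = -3*x^3 - 3*x^2 + 15*x + 6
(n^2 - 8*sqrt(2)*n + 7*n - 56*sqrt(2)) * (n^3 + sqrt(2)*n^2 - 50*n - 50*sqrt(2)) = n^5 - 7*sqrt(2)*n^4 + 7*n^4 - 49*sqrt(2)*n^3 - 66*n^3 - 462*n^2 + 350*sqrt(2)*n^2 + 800*n + 2450*sqrt(2)*n + 5600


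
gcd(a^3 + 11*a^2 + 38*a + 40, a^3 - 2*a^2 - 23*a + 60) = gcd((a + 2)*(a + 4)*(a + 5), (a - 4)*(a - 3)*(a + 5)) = a + 5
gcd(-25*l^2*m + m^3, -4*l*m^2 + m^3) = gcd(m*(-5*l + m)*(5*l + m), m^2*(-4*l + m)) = m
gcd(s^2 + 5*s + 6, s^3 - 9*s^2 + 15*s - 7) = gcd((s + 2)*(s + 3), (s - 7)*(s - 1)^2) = 1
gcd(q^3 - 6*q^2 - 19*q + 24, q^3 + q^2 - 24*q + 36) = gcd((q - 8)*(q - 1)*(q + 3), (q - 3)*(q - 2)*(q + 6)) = 1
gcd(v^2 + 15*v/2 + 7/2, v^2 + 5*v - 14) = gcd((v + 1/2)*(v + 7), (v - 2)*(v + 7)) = v + 7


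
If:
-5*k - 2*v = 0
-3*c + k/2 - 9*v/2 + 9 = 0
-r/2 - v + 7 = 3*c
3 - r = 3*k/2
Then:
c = 283/204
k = -7/17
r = 123/34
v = 35/34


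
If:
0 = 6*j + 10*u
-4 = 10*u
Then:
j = 2/3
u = -2/5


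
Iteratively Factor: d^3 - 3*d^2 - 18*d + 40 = (d - 5)*(d^2 + 2*d - 8) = (d - 5)*(d + 4)*(d - 2)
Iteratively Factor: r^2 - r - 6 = (r + 2)*(r - 3)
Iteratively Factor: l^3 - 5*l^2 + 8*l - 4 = (l - 2)*(l^2 - 3*l + 2) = (l - 2)^2*(l - 1)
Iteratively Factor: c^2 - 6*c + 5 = (c - 1)*(c - 5)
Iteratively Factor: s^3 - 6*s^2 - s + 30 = (s + 2)*(s^2 - 8*s + 15) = (s - 3)*(s + 2)*(s - 5)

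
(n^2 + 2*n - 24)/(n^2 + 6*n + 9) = (n^2 + 2*n - 24)/(n^2 + 6*n + 9)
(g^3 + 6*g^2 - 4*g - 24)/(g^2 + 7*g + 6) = (g^2 - 4)/(g + 1)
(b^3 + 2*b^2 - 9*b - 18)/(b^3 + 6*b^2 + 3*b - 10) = (b^2 - 9)/(b^2 + 4*b - 5)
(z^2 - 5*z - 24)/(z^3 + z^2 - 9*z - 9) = (z - 8)/(z^2 - 2*z - 3)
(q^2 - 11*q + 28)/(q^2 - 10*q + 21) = (q - 4)/(q - 3)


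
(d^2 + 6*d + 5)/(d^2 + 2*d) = (d^2 + 6*d + 5)/(d*(d + 2))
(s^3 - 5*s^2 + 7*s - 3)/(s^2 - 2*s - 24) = (-s^3 + 5*s^2 - 7*s + 3)/(-s^2 + 2*s + 24)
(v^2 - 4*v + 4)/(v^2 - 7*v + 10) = (v - 2)/(v - 5)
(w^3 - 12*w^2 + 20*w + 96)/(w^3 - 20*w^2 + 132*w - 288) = (w + 2)/(w - 6)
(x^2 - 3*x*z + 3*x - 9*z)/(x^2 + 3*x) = (x - 3*z)/x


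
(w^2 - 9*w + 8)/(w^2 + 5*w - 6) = (w - 8)/(w + 6)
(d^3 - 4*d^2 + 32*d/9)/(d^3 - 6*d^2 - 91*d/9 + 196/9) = d*(3*d - 8)/(3*d^2 - 14*d - 49)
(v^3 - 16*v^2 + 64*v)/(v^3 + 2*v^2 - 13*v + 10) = v*(v^2 - 16*v + 64)/(v^3 + 2*v^2 - 13*v + 10)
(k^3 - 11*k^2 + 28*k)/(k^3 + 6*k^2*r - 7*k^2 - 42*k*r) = (k - 4)/(k + 6*r)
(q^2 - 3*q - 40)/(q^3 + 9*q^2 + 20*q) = (q - 8)/(q*(q + 4))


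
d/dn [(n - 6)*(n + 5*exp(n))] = n + (n - 6)*(5*exp(n) + 1) + 5*exp(n)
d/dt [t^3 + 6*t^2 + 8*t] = 3*t^2 + 12*t + 8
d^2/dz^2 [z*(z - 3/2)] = 2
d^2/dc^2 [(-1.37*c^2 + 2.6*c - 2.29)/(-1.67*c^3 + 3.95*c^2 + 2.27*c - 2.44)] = (7.641586*c^6 - 43.50684*c^5 + 210.70557*c^4 - 445.264314*c^3 + 368.649504*c^2 - 83.140842*c + 55.253426)/(4.657463*c^9 - 33.048465*c^8 + 59.176116*c^7 + 48.629203*c^6 - 177.009756*c^5 - 2.35034099999999*c^4 + 149.400013*c^3 - 32.830932*c^2 - 40.544016*c + 14.526784)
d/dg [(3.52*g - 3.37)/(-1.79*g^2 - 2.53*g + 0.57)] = (6.3008*g^2 - 12.0646*g - 6.5197)/(3.2041*g^4 + 9.0574*g^3 + 4.3603*g^2 - 2.8842*g + 0.3249)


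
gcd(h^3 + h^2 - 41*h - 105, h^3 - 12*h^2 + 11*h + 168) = h^2 - 4*h - 21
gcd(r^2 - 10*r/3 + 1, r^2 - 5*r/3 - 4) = r - 3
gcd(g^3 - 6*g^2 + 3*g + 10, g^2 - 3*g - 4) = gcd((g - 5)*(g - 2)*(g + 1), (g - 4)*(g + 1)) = g + 1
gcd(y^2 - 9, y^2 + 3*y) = y + 3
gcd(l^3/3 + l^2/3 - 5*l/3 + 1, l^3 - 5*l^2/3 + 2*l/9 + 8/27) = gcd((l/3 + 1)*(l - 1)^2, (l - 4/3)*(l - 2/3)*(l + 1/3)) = 1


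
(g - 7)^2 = g^2 - 14*g + 49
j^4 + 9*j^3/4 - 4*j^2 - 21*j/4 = j*(j - 7/4)*(j + 1)*(j + 3)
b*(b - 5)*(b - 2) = b^3 - 7*b^2 + 10*b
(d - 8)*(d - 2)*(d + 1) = d^3 - 9*d^2 + 6*d + 16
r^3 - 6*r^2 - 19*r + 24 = (r - 8)*(r - 1)*(r + 3)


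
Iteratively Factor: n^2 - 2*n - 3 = (n + 1)*(n - 3)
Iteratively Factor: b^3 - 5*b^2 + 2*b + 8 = (b - 2)*(b^2 - 3*b - 4) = (b - 4)*(b - 2)*(b + 1)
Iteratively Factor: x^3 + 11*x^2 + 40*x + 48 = (x + 3)*(x^2 + 8*x + 16) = (x + 3)*(x + 4)*(x + 4)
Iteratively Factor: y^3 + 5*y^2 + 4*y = (y + 4)*(y^2 + y) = (y + 1)*(y + 4)*(y)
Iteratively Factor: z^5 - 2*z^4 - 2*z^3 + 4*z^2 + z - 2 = (z - 1)*(z^4 - z^3 - 3*z^2 + z + 2) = (z - 1)*(z + 1)*(z^3 - 2*z^2 - z + 2) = (z - 1)*(z + 1)^2*(z^2 - 3*z + 2) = (z - 1)^2*(z + 1)^2*(z - 2)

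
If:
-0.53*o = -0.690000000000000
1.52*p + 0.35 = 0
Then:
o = 1.30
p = -0.23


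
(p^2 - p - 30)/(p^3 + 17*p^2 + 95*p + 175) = (p - 6)/(p^2 + 12*p + 35)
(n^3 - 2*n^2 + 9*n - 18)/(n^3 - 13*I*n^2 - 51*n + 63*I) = (n^2 + n*(-2 + 3*I) - 6*I)/(n^2 - 10*I*n - 21)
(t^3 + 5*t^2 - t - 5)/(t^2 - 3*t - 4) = (t^2 + 4*t - 5)/(t - 4)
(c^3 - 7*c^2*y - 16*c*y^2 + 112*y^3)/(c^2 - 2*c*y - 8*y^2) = (c^2 - 3*c*y - 28*y^2)/(c + 2*y)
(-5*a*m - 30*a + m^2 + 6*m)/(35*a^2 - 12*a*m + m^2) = (-m - 6)/(7*a - m)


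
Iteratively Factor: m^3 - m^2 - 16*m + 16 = (m - 1)*(m^2 - 16) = (m - 4)*(m - 1)*(m + 4)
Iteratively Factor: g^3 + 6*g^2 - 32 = (g + 4)*(g^2 + 2*g - 8) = (g - 2)*(g + 4)*(g + 4)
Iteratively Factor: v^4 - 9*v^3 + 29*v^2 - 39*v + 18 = (v - 1)*(v^3 - 8*v^2 + 21*v - 18) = (v - 3)*(v - 1)*(v^2 - 5*v + 6) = (v - 3)*(v - 2)*(v - 1)*(v - 3)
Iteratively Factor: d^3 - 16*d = (d)*(d^2 - 16) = d*(d - 4)*(d + 4)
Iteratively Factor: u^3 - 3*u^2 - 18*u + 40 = (u + 4)*(u^2 - 7*u + 10) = (u - 2)*(u + 4)*(u - 5)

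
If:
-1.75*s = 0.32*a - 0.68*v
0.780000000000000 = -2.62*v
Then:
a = -5.46875*s - 0.63263358778626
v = -0.30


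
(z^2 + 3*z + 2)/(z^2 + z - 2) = (z + 1)/(z - 1)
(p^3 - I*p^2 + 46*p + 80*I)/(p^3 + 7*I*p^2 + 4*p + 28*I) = (p^2 - 3*I*p + 40)/(p^2 + 5*I*p + 14)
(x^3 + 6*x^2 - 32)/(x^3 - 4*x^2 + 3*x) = (x^3 + 6*x^2 - 32)/(x*(x^2 - 4*x + 3))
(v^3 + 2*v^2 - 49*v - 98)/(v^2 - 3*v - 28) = (v^2 + 9*v + 14)/(v + 4)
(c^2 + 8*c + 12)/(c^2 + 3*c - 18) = (c + 2)/(c - 3)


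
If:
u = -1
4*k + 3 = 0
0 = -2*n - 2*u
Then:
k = -3/4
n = 1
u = -1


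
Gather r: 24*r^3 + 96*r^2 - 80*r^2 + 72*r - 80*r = 24*r^3 + 16*r^2 - 8*r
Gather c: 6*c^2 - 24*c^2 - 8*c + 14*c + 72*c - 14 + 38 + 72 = -18*c^2 + 78*c + 96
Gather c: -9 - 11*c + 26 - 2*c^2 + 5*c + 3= -2*c^2 - 6*c + 20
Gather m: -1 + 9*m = 9*m - 1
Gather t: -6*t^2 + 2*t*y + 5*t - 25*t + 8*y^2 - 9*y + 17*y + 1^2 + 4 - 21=-6*t^2 + t*(2*y - 20) + 8*y^2 + 8*y - 16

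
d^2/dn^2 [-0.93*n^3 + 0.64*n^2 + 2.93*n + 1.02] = 1.28 - 5.58*n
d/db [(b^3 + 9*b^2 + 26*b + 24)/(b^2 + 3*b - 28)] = (b^4 + 6*b^3 - 83*b^2 - 552*b - 800)/(b^4 + 6*b^3 - 47*b^2 - 168*b + 784)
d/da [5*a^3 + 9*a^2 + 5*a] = 15*a^2 + 18*a + 5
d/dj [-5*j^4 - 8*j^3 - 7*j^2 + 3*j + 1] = -20*j^3 - 24*j^2 - 14*j + 3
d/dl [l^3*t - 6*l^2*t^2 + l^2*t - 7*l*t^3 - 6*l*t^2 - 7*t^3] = t*(3*l^2 - 12*l*t + 2*l - 7*t^2 - 6*t)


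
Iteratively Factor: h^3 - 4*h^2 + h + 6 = (h - 3)*(h^2 - h - 2) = (h - 3)*(h - 2)*(h + 1)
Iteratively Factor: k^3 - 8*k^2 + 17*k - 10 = (k - 1)*(k^2 - 7*k + 10) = (k - 2)*(k - 1)*(k - 5)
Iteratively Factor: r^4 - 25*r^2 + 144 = (r + 3)*(r^3 - 3*r^2 - 16*r + 48) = (r + 3)*(r + 4)*(r^2 - 7*r + 12) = (r - 3)*(r + 3)*(r + 4)*(r - 4)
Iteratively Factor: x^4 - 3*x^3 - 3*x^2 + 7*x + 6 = (x + 1)*(x^3 - 4*x^2 + x + 6) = (x - 3)*(x + 1)*(x^2 - x - 2) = (x - 3)*(x - 2)*(x + 1)*(x + 1)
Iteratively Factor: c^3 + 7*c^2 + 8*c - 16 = (c + 4)*(c^2 + 3*c - 4) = (c + 4)^2*(c - 1)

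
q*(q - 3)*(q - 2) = q^3 - 5*q^2 + 6*q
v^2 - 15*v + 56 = (v - 8)*(v - 7)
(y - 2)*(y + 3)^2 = y^3 + 4*y^2 - 3*y - 18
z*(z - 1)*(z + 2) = z^3 + z^2 - 2*z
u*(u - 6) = u^2 - 6*u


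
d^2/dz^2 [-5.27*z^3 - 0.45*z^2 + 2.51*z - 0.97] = -31.62*z - 0.9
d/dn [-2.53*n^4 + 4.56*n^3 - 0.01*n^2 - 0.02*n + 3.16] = -10.12*n^3 + 13.68*n^2 - 0.02*n - 0.02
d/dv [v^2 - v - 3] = 2*v - 1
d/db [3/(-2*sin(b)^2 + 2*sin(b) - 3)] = 6*(sin(2*b) - cos(b))/(-2*sin(b) - cos(2*b) + 4)^2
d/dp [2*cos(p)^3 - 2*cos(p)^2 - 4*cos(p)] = 2*(-3*cos(p)^2 + 2*cos(p) + 2)*sin(p)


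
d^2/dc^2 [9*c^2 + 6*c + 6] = 18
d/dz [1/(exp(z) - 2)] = -exp(z)/(exp(z) - 2)^2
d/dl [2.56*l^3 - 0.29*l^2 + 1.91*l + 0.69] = 7.68*l^2 - 0.58*l + 1.91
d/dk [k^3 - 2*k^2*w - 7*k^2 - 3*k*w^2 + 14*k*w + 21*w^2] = 3*k^2 - 4*k*w - 14*k - 3*w^2 + 14*w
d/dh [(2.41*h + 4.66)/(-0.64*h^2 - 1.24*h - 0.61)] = (1.5424*h^2 + 5.9648*h + 4.3083)/(0.4096*h^4 + 1.5872*h^3 + 2.3184*h^2 + 1.5128*h + 0.3721)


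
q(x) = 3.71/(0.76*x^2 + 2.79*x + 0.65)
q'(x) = 3.71*(-1.52*x - 2.79)/(0.76*x^2 + 2.79*x + 0.65)^2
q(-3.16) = -6.43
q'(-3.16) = 22.41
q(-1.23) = -2.27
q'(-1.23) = -1.28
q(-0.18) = 21.52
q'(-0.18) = -314.02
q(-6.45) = 0.26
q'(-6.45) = 0.13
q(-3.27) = -10.70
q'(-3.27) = 67.30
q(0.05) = 4.69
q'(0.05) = -16.98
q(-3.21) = -7.81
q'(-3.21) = 34.38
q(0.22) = 2.85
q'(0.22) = -6.85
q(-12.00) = 0.05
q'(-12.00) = 0.01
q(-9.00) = 0.10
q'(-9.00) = 0.03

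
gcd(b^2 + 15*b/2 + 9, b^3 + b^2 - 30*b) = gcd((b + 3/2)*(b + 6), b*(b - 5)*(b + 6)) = b + 6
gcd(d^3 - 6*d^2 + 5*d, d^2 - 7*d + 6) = d - 1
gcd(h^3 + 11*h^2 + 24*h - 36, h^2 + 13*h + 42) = h + 6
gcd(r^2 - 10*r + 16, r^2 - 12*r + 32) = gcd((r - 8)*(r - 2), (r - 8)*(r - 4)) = r - 8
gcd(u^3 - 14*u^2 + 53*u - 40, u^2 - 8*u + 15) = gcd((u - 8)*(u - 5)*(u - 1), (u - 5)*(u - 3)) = u - 5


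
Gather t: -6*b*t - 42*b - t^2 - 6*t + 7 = -42*b - t^2 + t*(-6*b - 6) + 7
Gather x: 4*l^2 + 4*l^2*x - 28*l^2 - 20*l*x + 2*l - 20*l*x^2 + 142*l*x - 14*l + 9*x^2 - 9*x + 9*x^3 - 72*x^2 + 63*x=-24*l^2 - 12*l + 9*x^3 + x^2*(-20*l - 63) + x*(4*l^2 + 122*l + 54)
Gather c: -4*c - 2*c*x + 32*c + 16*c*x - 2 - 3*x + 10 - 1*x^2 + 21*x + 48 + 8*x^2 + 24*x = c*(14*x + 28) + 7*x^2 + 42*x + 56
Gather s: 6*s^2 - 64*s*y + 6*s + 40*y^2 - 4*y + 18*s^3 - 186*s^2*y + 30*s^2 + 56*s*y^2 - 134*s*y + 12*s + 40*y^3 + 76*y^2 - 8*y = 18*s^3 + s^2*(36 - 186*y) + s*(56*y^2 - 198*y + 18) + 40*y^3 + 116*y^2 - 12*y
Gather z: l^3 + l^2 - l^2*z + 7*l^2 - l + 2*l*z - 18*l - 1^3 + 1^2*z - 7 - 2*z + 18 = l^3 + 8*l^2 - 19*l + z*(-l^2 + 2*l - 1) + 10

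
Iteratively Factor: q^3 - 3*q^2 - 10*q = (q + 2)*(q^2 - 5*q) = q*(q + 2)*(q - 5)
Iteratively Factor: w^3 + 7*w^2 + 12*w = (w + 4)*(w^2 + 3*w) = (w + 3)*(w + 4)*(w)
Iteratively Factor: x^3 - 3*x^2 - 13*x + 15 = (x + 3)*(x^2 - 6*x + 5) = (x - 1)*(x + 3)*(x - 5)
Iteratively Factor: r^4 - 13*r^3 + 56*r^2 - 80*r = (r - 4)*(r^3 - 9*r^2 + 20*r) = (r - 4)^2*(r^2 - 5*r) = r*(r - 4)^2*(r - 5)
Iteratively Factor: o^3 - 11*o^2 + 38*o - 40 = (o - 5)*(o^2 - 6*o + 8) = (o - 5)*(o - 2)*(o - 4)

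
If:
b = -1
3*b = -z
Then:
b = -1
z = 3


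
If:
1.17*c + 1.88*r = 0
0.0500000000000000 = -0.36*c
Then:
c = -0.14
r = 0.09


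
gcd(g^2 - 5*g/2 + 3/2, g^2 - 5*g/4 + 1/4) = g - 1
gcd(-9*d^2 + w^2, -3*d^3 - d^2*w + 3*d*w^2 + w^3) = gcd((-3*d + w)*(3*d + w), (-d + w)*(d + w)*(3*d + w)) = 3*d + w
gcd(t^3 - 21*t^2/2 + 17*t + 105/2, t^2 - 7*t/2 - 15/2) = t^2 - 7*t/2 - 15/2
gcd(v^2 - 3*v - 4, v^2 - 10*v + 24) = v - 4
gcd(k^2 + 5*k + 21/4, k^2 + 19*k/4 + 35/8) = k + 7/2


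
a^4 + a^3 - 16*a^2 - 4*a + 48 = (a - 3)*(a - 2)*(a + 2)*(a + 4)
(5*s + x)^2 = 25*s^2 + 10*s*x + x^2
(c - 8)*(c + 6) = c^2 - 2*c - 48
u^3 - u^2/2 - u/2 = u*(u - 1)*(u + 1/2)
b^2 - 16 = (b - 4)*(b + 4)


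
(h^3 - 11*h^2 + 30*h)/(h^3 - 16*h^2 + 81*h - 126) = h*(h - 5)/(h^2 - 10*h + 21)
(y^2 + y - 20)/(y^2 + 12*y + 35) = (y - 4)/(y + 7)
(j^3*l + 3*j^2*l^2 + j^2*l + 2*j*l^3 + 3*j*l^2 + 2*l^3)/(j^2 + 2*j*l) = l*(j^2 + j*l + j + l)/j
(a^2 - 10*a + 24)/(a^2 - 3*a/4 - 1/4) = 4*(-a^2 + 10*a - 24)/(-4*a^2 + 3*a + 1)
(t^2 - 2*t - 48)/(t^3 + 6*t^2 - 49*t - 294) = (t - 8)/(t^2 - 49)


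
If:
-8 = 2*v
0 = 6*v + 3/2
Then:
No Solution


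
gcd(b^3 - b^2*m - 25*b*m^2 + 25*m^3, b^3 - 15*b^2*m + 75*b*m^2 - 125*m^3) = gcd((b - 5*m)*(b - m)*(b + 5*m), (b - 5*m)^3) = b - 5*m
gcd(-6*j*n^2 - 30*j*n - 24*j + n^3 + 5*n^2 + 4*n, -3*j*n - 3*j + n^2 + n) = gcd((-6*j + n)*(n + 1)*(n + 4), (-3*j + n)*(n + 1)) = n + 1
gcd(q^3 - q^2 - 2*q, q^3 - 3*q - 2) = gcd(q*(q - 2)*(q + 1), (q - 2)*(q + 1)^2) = q^2 - q - 2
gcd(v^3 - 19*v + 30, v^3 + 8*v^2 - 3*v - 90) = v^2 + 2*v - 15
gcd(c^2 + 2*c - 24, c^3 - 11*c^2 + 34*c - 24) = c - 4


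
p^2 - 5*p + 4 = (p - 4)*(p - 1)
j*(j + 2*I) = j^2 + 2*I*j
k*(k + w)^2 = k^3 + 2*k^2*w + k*w^2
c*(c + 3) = c^2 + 3*c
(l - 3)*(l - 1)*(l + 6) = l^3 + 2*l^2 - 21*l + 18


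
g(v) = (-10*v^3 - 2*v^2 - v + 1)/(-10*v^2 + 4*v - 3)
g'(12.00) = 1.00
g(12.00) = 12.60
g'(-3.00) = 0.98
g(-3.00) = -2.44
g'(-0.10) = -0.28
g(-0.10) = -0.31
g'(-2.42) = 0.97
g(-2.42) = -1.87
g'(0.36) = 2.18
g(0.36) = 0.03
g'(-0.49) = 0.29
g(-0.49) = -0.30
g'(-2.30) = 0.96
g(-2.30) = -1.76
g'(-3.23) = 0.98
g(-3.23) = -2.66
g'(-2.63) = 0.97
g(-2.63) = -2.08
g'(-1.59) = 0.91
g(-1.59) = -1.09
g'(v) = (20*v - 4)*(-10*v^3 - 2*v^2 - v + 1)/(-10*v^2 + 4*v - 3)^2 + (-30*v^2 - 4*v - 1)/(-10*v^2 + 4*v - 3)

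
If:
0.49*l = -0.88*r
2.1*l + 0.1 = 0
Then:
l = -0.05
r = 0.03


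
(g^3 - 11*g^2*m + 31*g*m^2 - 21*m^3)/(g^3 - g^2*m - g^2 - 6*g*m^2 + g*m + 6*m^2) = (g^2 - 8*g*m + 7*m^2)/(g^2 + 2*g*m - g - 2*m)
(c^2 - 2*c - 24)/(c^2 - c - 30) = (c + 4)/(c + 5)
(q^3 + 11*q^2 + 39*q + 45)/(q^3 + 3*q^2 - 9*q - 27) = (q + 5)/(q - 3)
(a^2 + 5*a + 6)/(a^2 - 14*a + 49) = (a^2 + 5*a + 6)/(a^2 - 14*a + 49)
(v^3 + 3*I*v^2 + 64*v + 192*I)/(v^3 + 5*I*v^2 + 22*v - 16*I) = (v^2 - 5*I*v + 24)/(v^2 - 3*I*v - 2)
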